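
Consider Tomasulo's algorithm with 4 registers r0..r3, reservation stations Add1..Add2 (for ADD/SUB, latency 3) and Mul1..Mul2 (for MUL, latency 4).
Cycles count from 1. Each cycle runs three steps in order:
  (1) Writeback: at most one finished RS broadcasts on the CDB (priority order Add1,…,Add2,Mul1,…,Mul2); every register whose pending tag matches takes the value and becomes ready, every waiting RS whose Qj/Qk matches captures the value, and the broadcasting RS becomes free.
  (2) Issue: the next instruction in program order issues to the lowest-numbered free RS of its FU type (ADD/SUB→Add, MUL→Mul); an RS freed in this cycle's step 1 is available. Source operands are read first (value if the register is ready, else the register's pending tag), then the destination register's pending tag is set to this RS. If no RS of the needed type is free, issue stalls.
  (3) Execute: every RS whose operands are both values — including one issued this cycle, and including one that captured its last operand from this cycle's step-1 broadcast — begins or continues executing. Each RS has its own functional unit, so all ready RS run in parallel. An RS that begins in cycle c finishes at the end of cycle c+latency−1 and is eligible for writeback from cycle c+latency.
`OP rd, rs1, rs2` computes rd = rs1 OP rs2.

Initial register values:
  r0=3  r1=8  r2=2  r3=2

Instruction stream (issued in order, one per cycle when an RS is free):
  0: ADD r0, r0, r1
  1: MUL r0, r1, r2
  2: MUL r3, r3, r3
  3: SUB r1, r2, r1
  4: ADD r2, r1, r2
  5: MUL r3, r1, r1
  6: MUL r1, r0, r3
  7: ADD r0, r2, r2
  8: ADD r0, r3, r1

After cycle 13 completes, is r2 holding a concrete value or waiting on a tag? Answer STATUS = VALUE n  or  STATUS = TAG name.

cycle 1: issue ADD r0<-Add1 // r0:Add1,r1:8,r2:2,r3:2
cycle 2: issue MUL r0<-Mul1 // r0:Mul1,r1:8,r2:2,r3:2
cycle 3: issue MUL r3<-Mul2 // r0:Mul1,r1:8,r2:2,r3:Mul2
cycle 4: CDB Add1=11; issue SUB r1<-Add1 // r0:Mul1,r1:Add1,r2:2,r3:Mul2
cycle 5: issue ADD r2<-Add2 // r0:Mul1,r1:Add1,r2:Add2,r3:Mul2
cycle 6: CDB Mul1=16; issue MUL r3<-Mul1 // r0:16,r1:Add1,r2:Add2,r3:Mul1
cycle 7: CDB Add1=-6; stall // r0:16,r1:-6,r2:Add2,r3:Mul1
cycle 8: CDB Mul2=4; issue MUL r1<-Mul2 // r0:16,r1:Mul2,r2:Add2,r3:Mul1
cycle 9: issue ADD r0<-Add1 // r0:Add1,r1:Mul2,r2:Add2,r3:Mul1
cycle 10: CDB Add2=-4; issue ADD r0<-Add2 // r0:Add2,r1:Mul2,r2:-4,r3:Mul1
cycle 11: CDB Mul1=36 // r0:Add2,r1:Mul2,r2:-4,r3:36
cycle 12: - // r0:Add2,r1:Mul2,r2:-4,r3:36
cycle 13: CDB Add1=-8 // r0:Add2,r1:Mul2,r2:-4,r3:36

STATUS = VALUE -4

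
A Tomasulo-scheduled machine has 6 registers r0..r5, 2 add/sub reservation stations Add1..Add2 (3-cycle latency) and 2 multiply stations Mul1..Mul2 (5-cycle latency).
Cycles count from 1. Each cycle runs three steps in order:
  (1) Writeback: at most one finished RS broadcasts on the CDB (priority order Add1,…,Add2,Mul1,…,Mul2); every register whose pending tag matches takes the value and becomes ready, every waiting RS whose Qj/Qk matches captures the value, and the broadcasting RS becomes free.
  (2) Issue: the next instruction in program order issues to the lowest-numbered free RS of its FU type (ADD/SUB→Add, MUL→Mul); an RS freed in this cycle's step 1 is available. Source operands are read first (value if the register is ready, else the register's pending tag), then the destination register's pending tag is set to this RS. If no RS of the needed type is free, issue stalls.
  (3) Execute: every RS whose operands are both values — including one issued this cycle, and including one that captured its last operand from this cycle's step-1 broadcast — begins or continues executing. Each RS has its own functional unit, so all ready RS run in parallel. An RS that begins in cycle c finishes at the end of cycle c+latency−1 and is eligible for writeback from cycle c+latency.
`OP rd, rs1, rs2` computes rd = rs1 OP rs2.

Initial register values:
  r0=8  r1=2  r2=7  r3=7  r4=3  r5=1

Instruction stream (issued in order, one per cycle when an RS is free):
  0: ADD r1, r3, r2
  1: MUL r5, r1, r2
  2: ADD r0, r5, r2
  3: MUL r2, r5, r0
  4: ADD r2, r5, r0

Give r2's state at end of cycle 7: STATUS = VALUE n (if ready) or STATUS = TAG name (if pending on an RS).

STATUS = TAG Add1

cycle 1: issue ADD r1<-Add1 // r0:8,r1:Add1,r2:7,r3:7,r4:3,r5:1
cycle 2: issue MUL r5<-Mul1 // r0:8,r1:Add1,r2:7,r3:7,r4:3,r5:Mul1
cycle 3: issue ADD r0<-Add2 // r0:Add2,r1:Add1,r2:7,r3:7,r4:3,r5:Mul1
cycle 4: CDB Add1=14; issue MUL r2<-Mul2 // r0:Add2,r1:14,r2:Mul2,r3:7,r4:3,r5:Mul1
cycle 5: issue ADD r2<-Add1 // r0:Add2,r1:14,r2:Add1,r3:7,r4:3,r5:Mul1
cycle 6: - // r0:Add2,r1:14,r2:Add1,r3:7,r4:3,r5:Mul1
cycle 7: - // r0:Add2,r1:14,r2:Add1,r3:7,r4:3,r5:Mul1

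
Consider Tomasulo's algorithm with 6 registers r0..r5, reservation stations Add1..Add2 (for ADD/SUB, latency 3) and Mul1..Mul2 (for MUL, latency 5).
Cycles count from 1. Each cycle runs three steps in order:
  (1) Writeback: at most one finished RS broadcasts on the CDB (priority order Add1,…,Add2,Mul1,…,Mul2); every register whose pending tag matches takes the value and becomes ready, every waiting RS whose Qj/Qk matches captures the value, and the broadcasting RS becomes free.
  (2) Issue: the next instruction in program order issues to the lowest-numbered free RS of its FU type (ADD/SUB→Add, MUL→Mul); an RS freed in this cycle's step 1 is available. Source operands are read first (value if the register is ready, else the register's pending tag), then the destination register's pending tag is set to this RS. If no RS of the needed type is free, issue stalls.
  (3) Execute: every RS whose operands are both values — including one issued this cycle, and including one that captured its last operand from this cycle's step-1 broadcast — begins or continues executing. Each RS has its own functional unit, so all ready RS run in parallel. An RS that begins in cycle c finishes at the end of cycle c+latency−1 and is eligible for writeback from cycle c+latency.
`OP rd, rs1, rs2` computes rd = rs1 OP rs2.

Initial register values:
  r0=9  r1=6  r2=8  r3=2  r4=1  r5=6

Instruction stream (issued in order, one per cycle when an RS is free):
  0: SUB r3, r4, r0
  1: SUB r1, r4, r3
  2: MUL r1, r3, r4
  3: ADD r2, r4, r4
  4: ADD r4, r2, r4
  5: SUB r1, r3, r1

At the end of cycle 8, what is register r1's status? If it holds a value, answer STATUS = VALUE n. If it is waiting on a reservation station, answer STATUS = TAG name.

STATUS = TAG Add2

c1: issue SUB r3<-Add1 | r0:9,r1:6,r2:8,r3:Add1,r4:1,r5:6
c2: issue SUB r1<-Add2 | r0:9,r1:Add2,r2:8,r3:Add1,r4:1,r5:6
c3: issue MUL r1<-Mul1 | r0:9,r1:Mul1,r2:8,r3:Add1,r4:1,r5:6
c4: CDB Add1=-8; issue ADD r2<-Add1 | r0:9,r1:Mul1,r2:Add1,r3:-8,r4:1,r5:6
c5: stall | r0:9,r1:Mul1,r2:Add1,r3:-8,r4:1,r5:6
c6: stall | r0:9,r1:Mul1,r2:Add1,r3:-8,r4:1,r5:6
c7: CDB Add1=2; issue ADD r4<-Add1 | r0:9,r1:Mul1,r2:2,r3:-8,r4:Add1,r5:6
c8: CDB Add2=9; issue SUB r1<-Add2 | r0:9,r1:Add2,r2:2,r3:-8,r4:Add1,r5:6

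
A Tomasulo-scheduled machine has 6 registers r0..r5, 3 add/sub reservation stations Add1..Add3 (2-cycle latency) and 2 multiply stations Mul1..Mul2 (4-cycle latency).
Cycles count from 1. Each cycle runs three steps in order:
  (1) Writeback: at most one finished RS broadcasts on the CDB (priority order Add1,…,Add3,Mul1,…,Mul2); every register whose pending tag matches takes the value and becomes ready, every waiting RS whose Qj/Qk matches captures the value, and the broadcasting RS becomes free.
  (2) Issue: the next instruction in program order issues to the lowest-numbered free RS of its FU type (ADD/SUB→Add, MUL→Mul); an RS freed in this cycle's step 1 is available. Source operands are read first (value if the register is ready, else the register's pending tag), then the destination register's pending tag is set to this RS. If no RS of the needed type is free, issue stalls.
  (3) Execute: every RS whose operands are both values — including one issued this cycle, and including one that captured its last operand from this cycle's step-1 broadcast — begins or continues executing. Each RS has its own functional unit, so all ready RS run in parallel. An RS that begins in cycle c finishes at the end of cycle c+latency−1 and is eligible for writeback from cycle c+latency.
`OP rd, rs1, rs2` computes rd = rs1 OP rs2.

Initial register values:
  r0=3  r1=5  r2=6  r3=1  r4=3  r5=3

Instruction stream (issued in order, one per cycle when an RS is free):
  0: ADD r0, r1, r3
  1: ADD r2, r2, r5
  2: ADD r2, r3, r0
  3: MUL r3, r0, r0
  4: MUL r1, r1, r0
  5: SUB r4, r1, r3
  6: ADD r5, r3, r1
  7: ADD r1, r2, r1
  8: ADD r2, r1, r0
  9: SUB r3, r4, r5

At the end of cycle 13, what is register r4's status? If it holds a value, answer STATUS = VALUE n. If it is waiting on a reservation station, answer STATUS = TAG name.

c1: issue ADD r0<-Add1 | r0:Add1,r1:5,r2:6,r3:1,r4:3,r5:3
c2: issue ADD r2<-Add2 | r0:Add1,r1:5,r2:Add2,r3:1,r4:3,r5:3
c3: CDB Add1=6; issue ADD r2<-Add1 | r0:6,r1:5,r2:Add1,r3:1,r4:3,r5:3
c4: CDB Add2=9; issue MUL r3<-Mul1 | r0:6,r1:5,r2:Add1,r3:Mul1,r4:3,r5:3
c5: CDB Add1=7; issue MUL r1<-Mul2 | r0:6,r1:Mul2,r2:7,r3:Mul1,r4:3,r5:3
c6: issue SUB r4<-Add1 | r0:6,r1:Mul2,r2:7,r3:Mul1,r4:Add1,r5:3
c7: issue ADD r5<-Add2 | r0:6,r1:Mul2,r2:7,r3:Mul1,r4:Add1,r5:Add2
c8: CDB Mul1=36; issue ADD r1<-Add3 | r0:6,r1:Add3,r2:7,r3:36,r4:Add1,r5:Add2
c9: CDB Mul2=30; stall | r0:6,r1:Add3,r2:7,r3:36,r4:Add1,r5:Add2
c10: stall | r0:6,r1:Add3,r2:7,r3:36,r4:Add1,r5:Add2
c11: CDB Add1=-6; issue ADD r2<-Add1 | r0:6,r1:Add3,r2:Add1,r3:36,r4:-6,r5:Add2
c12: CDB Add2=66; issue SUB r3<-Add2 | r0:6,r1:Add3,r2:Add1,r3:Add2,r4:-6,r5:66
c13: CDB Add3=37 | r0:6,r1:37,r2:Add1,r3:Add2,r4:-6,r5:66

STATUS = VALUE -6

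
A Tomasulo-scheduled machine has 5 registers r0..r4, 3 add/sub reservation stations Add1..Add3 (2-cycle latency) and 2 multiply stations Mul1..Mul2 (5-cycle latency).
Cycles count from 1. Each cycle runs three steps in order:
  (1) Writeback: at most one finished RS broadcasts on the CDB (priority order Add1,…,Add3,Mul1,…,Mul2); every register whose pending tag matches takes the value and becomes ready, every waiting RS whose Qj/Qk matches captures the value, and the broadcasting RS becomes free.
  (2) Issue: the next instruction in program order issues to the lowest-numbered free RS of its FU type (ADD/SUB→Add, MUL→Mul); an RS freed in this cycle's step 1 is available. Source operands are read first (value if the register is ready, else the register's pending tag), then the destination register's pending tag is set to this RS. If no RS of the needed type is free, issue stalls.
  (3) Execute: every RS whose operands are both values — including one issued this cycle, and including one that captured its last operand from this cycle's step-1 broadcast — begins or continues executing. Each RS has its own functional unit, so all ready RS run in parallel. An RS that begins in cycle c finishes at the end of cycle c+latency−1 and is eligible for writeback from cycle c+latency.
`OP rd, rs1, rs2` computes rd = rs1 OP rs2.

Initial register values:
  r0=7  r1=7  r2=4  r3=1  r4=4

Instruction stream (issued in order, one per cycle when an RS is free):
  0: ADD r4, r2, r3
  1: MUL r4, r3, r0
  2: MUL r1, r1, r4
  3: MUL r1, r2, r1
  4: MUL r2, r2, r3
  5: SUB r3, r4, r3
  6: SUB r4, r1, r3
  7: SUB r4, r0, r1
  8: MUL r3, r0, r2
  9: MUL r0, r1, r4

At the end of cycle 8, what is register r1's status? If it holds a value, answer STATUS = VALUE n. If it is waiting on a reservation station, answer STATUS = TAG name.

c1: issue ADD r4<-Add1 | r0:7,r1:7,r2:4,r3:1,r4:Add1
c2: issue MUL r4<-Mul1 | r0:7,r1:7,r2:4,r3:1,r4:Mul1
c3: CDB Add1=5; issue MUL r1<-Mul2 | r0:7,r1:Mul2,r2:4,r3:1,r4:Mul1
c4: stall | r0:7,r1:Mul2,r2:4,r3:1,r4:Mul1
c5: stall | r0:7,r1:Mul2,r2:4,r3:1,r4:Mul1
c6: stall | r0:7,r1:Mul2,r2:4,r3:1,r4:Mul1
c7: CDB Mul1=7; issue MUL r1<-Mul1 | r0:7,r1:Mul1,r2:4,r3:1,r4:7
c8: stall | r0:7,r1:Mul1,r2:4,r3:1,r4:7

STATUS = TAG Mul1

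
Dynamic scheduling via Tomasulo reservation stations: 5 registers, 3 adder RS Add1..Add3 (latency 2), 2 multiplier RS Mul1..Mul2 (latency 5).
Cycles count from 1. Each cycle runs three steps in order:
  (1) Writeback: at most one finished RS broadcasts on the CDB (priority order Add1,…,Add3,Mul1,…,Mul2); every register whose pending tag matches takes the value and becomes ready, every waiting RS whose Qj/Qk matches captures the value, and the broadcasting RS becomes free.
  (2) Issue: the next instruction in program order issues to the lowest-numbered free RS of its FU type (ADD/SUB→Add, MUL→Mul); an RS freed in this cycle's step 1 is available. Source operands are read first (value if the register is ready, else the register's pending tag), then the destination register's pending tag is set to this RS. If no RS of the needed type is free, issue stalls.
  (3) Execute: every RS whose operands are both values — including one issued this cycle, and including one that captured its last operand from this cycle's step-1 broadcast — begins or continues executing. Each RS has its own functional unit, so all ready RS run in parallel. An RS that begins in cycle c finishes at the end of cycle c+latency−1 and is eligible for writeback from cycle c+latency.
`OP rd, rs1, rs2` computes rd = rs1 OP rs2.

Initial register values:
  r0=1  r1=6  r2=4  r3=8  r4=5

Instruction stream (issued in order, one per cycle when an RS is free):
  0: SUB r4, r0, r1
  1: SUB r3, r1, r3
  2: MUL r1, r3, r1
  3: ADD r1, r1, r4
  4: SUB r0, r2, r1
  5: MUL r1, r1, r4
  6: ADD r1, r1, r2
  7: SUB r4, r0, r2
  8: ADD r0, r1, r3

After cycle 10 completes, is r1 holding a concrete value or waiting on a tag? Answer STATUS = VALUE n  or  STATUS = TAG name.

STATUS = TAG Add3

cycle 1: issue SUB r4<-Add1 // r0:1,r1:6,r2:4,r3:8,r4:Add1
cycle 2: issue SUB r3<-Add2 // r0:1,r1:6,r2:4,r3:Add2,r4:Add1
cycle 3: CDB Add1=-5; issue MUL r1<-Mul1 // r0:1,r1:Mul1,r2:4,r3:Add2,r4:-5
cycle 4: CDB Add2=-2; issue ADD r1<-Add1 // r0:1,r1:Add1,r2:4,r3:-2,r4:-5
cycle 5: issue SUB r0<-Add2 // r0:Add2,r1:Add1,r2:4,r3:-2,r4:-5
cycle 6: issue MUL r1<-Mul2 // r0:Add2,r1:Mul2,r2:4,r3:-2,r4:-5
cycle 7: issue ADD r1<-Add3 // r0:Add2,r1:Add3,r2:4,r3:-2,r4:-5
cycle 8: stall // r0:Add2,r1:Add3,r2:4,r3:-2,r4:-5
cycle 9: CDB Mul1=-12; stall // r0:Add2,r1:Add3,r2:4,r3:-2,r4:-5
cycle 10: stall // r0:Add2,r1:Add3,r2:4,r3:-2,r4:-5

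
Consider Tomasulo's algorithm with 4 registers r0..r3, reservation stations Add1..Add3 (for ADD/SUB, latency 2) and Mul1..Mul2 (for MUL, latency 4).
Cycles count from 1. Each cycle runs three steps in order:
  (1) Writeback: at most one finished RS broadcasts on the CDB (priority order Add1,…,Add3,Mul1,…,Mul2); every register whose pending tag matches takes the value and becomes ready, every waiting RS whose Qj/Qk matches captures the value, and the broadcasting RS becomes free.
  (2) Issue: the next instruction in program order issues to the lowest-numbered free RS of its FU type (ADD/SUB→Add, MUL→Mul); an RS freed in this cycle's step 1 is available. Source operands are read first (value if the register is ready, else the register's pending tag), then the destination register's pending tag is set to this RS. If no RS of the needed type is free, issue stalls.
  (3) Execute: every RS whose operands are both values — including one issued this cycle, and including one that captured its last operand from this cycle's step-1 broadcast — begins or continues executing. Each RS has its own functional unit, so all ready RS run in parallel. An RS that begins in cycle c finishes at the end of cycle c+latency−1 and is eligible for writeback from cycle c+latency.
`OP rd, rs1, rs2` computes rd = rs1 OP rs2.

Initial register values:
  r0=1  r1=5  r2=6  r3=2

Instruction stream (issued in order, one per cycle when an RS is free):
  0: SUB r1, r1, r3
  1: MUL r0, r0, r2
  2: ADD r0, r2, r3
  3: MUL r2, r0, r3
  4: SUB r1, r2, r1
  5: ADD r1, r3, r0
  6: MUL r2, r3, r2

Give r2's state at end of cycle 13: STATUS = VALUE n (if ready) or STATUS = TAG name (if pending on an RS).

c1: issue SUB r1<-Add1 | r0:1,r1:Add1,r2:6,r3:2
c2: issue MUL r0<-Mul1 | r0:Mul1,r1:Add1,r2:6,r3:2
c3: CDB Add1=3; issue ADD r0<-Add1 | r0:Add1,r1:3,r2:6,r3:2
c4: issue MUL r2<-Mul2 | r0:Add1,r1:3,r2:Mul2,r3:2
c5: CDB Add1=8; issue SUB r1<-Add1 | r0:8,r1:Add1,r2:Mul2,r3:2
c6: CDB Mul1=6; issue ADD r1<-Add2 | r0:8,r1:Add2,r2:Mul2,r3:2
c7: issue MUL r2<-Mul1 | r0:8,r1:Add2,r2:Mul1,r3:2
c8: CDB Add2=10 | r0:8,r1:10,r2:Mul1,r3:2
c9: CDB Mul2=16 | r0:8,r1:10,r2:Mul1,r3:2
c10: - | r0:8,r1:10,r2:Mul1,r3:2
c11: CDB Add1=13 | r0:8,r1:10,r2:Mul1,r3:2
c12: - | r0:8,r1:10,r2:Mul1,r3:2
c13: CDB Mul1=32 | r0:8,r1:10,r2:32,r3:2

STATUS = VALUE 32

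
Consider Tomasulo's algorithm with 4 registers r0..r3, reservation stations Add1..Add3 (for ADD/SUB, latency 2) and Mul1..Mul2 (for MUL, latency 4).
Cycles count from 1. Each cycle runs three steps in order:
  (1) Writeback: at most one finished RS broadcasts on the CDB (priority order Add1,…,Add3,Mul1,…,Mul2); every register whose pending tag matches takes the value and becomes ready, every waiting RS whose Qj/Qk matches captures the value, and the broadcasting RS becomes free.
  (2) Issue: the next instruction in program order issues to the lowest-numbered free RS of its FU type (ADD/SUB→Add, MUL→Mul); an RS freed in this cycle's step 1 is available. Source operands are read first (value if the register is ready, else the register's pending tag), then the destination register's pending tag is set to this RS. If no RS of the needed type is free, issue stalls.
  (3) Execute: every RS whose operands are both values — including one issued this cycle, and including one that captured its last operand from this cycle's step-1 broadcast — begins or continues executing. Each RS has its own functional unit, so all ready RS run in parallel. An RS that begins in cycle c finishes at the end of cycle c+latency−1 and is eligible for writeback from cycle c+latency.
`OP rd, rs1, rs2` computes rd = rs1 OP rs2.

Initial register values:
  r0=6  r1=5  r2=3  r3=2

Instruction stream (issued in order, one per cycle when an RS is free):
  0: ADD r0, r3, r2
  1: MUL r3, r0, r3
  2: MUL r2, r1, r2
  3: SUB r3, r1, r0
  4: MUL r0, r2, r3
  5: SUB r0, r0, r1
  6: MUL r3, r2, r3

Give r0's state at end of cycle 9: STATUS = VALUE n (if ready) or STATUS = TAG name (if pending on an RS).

c1: issue ADD r0<-Add1 | r0:Add1,r1:5,r2:3,r3:2
c2: issue MUL r3<-Mul1 | r0:Add1,r1:5,r2:3,r3:Mul1
c3: CDB Add1=5; issue MUL r2<-Mul2 | r0:5,r1:5,r2:Mul2,r3:Mul1
c4: issue SUB r3<-Add1 | r0:5,r1:5,r2:Mul2,r3:Add1
c5: stall | r0:5,r1:5,r2:Mul2,r3:Add1
c6: CDB Add1=0; stall | r0:5,r1:5,r2:Mul2,r3:0
c7: CDB Mul1=10; issue MUL r0<-Mul1 | r0:Mul1,r1:5,r2:Mul2,r3:0
c8: CDB Mul2=15; issue SUB r0<-Add1 | r0:Add1,r1:5,r2:15,r3:0
c9: issue MUL r3<-Mul2 | r0:Add1,r1:5,r2:15,r3:Mul2

STATUS = TAG Add1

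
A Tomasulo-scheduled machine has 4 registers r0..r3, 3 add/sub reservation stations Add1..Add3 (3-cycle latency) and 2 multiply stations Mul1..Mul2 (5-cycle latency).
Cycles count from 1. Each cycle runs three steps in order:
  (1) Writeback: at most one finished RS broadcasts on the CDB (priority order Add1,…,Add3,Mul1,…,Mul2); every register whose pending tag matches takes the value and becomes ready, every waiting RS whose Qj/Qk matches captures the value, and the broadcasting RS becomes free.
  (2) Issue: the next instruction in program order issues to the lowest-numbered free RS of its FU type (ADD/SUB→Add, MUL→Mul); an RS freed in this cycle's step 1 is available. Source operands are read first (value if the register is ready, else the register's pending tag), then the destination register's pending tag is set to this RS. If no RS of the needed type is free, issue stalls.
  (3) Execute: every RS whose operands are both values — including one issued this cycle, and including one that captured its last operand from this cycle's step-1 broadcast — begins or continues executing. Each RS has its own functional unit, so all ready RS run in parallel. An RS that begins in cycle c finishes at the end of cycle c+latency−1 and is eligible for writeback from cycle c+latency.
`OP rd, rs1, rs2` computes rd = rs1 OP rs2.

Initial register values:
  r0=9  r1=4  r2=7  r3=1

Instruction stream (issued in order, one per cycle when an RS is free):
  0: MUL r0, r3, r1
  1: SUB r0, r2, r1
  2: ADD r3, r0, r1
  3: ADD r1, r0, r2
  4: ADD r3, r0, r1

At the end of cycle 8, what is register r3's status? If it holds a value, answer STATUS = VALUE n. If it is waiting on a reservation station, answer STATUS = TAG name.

  c1: issue MUL r0<-Mul1  regs: r0:Mul1,r1:4,r2:7,r3:1
  c2: issue SUB r0<-Add1  regs: r0:Add1,r1:4,r2:7,r3:1
  c3: issue ADD r3<-Add2  regs: r0:Add1,r1:4,r2:7,r3:Add2
  c4: issue ADD r1<-Add3  regs: r0:Add1,r1:Add3,r2:7,r3:Add2
  c5: CDB Add1=3; issue ADD r3<-Add1  regs: r0:3,r1:Add3,r2:7,r3:Add1
  c6: CDB Mul1=4  regs: r0:3,r1:Add3,r2:7,r3:Add1
  c7: -  regs: r0:3,r1:Add3,r2:7,r3:Add1
  c8: CDB Add2=7  regs: r0:3,r1:Add3,r2:7,r3:Add1

STATUS = TAG Add1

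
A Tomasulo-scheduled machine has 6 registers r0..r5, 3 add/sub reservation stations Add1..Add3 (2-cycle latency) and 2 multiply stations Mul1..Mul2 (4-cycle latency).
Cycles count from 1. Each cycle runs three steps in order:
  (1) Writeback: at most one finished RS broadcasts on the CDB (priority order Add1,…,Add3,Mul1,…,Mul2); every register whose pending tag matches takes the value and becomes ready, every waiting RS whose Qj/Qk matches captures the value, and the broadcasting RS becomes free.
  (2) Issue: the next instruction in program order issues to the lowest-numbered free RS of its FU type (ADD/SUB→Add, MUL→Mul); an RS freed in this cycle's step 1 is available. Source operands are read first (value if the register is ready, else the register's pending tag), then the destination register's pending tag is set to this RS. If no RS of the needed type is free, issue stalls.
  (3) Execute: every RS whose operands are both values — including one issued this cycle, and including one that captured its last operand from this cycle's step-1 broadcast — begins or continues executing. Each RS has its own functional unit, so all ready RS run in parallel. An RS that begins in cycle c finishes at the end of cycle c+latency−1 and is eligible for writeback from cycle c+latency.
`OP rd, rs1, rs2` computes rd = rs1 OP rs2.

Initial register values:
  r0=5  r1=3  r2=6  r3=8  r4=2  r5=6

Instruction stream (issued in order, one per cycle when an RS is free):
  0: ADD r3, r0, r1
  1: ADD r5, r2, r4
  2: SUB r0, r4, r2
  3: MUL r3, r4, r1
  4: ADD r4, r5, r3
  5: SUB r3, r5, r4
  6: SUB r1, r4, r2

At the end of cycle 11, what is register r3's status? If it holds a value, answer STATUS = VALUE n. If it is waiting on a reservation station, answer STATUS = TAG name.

c1: issue ADD r3<-Add1 | r0:5,r1:3,r2:6,r3:Add1,r4:2,r5:6
c2: issue ADD r5<-Add2 | r0:5,r1:3,r2:6,r3:Add1,r4:2,r5:Add2
c3: CDB Add1=8; issue SUB r0<-Add1 | r0:Add1,r1:3,r2:6,r3:8,r4:2,r5:Add2
c4: CDB Add2=8; issue MUL r3<-Mul1 | r0:Add1,r1:3,r2:6,r3:Mul1,r4:2,r5:8
c5: CDB Add1=-4; issue ADD r4<-Add1 | r0:-4,r1:3,r2:6,r3:Mul1,r4:Add1,r5:8
c6: issue SUB r3<-Add2 | r0:-4,r1:3,r2:6,r3:Add2,r4:Add1,r5:8
c7: issue SUB r1<-Add3 | r0:-4,r1:Add3,r2:6,r3:Add2,r4:Add1,r5:8
c8: CDB Mul1=6 | r0:-4,r1:Add3,r2:6,r3:Add2,r4:Add1,r5:8
c9: - | r0:-4,r1:Add3,r2:6,r3:Add2,r4:Add1,r5:8
c10: CDB Add1=14 | r0:-4,r1:Add3,r2:6,r3:Add2,r4:14,r5:8
c11: - | r0:-4,r1:Add3,r2:6,r3:Add2,r4:14,r5:8

STATUS = TAG Add2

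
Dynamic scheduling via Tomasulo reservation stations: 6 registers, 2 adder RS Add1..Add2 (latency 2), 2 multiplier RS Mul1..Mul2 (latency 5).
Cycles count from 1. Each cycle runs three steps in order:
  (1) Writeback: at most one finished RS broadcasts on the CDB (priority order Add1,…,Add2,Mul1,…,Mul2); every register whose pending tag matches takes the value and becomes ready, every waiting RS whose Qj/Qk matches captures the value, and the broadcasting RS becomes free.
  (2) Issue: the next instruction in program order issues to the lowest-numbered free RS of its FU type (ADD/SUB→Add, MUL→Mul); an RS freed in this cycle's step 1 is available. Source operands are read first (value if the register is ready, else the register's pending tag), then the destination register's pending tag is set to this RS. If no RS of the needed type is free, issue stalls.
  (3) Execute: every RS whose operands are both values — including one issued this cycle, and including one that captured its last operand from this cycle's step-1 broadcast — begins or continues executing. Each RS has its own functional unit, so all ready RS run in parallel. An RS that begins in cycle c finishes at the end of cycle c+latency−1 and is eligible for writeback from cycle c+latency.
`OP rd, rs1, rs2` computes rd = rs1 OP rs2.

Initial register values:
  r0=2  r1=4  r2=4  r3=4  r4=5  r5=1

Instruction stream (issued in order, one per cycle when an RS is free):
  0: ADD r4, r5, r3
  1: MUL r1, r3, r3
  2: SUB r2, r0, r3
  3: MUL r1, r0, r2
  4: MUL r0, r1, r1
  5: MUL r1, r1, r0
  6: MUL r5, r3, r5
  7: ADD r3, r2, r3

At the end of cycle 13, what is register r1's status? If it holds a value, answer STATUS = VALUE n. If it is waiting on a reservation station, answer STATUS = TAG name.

c1: issue ADD r4<-Add1 | r0:2,r1:4,r2:4,r3:4,r4:Add1,r5:1
c2: issue MUL r1<-Mul1 | r0:2,r1:Mul1,r2:4,r3:4,r4:Add1,r5:1
c3: CDB Add1=5; issue SUB r2<-Add1 | r0:2,r1:Mul1,r2:Add1,r3:4,r4:5,r5:1
c4: issue MUL r1<-Mul2 | r0:2,r1:Mul2,r2:Add1,r3:4,r4:5,r5:1
c5: CDB Add1=-2; stall | r0:2,r1:Mul2,r2:-2,r3:4,r4:5,r5:1
c6: stall | r0:2,r1:Mul2,r2:-2,r3:4,r4:5,r5:1
c7: CDB Mul1=16; issue MUL r0<-Mul1 | r0:Mul1,r1:Mul2,r2:-2,r3:4,r4:5,r5:1
c8: stall | r0:Mul1,r1:Mul2,r2:-2,r3:4,r4:5,r5:1
c9: stall | r0:Mul1,r1:Mul2,r2:-2,r3:4,r4:5,r5:1
c10: CDB Mul2=-4; issue MUL r1<-Mul2 | r0:Mul1,r1:Mul2,r2:-2,r3:4,r4:5,r5:1
c11: stall | r0:Mul1,r1:Mul2,r2:-2,r3:4,r4:5,r5:1
c12: stall | r0:Mul1,r1:Mul2,r2:-2,r3:4,r4:5,r5:1
c13: stall | r0:Mul1,r1:Mul2,r2:-2,r3:4,r4:5,r5:1

STATUS = TAG Mul2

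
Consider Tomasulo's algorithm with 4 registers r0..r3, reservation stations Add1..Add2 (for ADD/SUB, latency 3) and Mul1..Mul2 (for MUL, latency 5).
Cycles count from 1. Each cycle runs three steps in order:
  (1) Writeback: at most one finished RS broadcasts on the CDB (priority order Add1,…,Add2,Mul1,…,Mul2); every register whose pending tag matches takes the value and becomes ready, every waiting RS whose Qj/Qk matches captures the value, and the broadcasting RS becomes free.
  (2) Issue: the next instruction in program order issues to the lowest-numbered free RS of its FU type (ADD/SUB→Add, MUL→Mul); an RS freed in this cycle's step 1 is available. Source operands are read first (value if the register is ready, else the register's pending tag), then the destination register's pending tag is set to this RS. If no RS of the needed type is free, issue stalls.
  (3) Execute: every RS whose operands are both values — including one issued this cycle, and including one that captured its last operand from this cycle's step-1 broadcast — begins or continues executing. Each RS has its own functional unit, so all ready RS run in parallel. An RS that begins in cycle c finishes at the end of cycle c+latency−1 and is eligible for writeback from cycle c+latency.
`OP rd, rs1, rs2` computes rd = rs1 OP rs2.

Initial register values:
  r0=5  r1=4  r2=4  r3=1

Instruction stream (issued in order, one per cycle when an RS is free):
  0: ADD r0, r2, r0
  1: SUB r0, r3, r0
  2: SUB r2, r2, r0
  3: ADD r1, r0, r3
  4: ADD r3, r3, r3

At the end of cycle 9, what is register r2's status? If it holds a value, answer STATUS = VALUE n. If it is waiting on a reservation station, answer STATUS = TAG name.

STATUS = TAG Add1

  c1: issue ADD r0<-Add1  regs: r0:Add1,r1:4,r2:4,r3:1
  c2: issue SUB r0<-Add2  regs: r0:Add2,r1:4,r2:4,r3:1
  c3: stall  regs: r0:Add2,r1:4,r2:4,r3:1
  c4: CDB Add1=9; issue SUB r2<-Add1  regs: r0:Add2,r1:4,r2:Add1,r3:1
  c5: stall  regs: r0:Add2,r1:4,r2:Add1,r3:1
  c6: stall  regs: r0:Add2,r1:4,r2:Add1,r3:1
  c7: CDB Add2=-8; issue ADD r1<-Add2  regs: r0:-8,r1:Add2,r2:Add1,r3:1
  c8: stall  regs: r0:-8,r1:Add2,r2:Add1,r3:1
  c9: stall  regs: r0:-8,r1:Add2,r2:Add1,r3:1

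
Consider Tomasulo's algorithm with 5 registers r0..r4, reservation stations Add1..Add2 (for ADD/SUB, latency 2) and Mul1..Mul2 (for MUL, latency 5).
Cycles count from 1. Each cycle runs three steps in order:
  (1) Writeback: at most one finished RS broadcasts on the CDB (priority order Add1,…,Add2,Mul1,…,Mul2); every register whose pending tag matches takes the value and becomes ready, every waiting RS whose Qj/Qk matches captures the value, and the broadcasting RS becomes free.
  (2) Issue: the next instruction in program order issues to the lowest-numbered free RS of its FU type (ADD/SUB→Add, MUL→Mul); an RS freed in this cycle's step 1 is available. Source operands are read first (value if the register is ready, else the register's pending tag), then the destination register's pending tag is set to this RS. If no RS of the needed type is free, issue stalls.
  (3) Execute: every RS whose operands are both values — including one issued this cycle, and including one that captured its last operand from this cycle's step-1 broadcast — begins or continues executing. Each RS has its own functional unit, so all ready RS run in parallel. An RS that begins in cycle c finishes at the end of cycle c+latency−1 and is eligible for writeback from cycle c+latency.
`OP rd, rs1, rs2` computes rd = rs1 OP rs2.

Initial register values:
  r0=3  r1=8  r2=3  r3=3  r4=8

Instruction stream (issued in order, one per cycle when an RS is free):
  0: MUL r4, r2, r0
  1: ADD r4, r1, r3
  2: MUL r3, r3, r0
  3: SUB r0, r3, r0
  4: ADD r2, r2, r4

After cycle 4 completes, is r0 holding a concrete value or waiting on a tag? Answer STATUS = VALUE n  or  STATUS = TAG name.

cycle 1: issue MUL r4<-Mul1 // r0:3,r1:8,r2:3,r3:3,r4:Mul1
cycle 2: issue ADD r4<-Add1 // r0:3,r1:8,r2:3,r3:3,r4:Add1
cycle 3: issue MUL r3<-Mul2 // r0:3,r1:8,r2:3,r3:Mul2,r4:Add1
cycle 4: CDB Add1=11; issue SUB r0<-Add1 // r0:Add1,r1:8,r2:3,r3:Mul2,r4:11

STATUS = TAG Add1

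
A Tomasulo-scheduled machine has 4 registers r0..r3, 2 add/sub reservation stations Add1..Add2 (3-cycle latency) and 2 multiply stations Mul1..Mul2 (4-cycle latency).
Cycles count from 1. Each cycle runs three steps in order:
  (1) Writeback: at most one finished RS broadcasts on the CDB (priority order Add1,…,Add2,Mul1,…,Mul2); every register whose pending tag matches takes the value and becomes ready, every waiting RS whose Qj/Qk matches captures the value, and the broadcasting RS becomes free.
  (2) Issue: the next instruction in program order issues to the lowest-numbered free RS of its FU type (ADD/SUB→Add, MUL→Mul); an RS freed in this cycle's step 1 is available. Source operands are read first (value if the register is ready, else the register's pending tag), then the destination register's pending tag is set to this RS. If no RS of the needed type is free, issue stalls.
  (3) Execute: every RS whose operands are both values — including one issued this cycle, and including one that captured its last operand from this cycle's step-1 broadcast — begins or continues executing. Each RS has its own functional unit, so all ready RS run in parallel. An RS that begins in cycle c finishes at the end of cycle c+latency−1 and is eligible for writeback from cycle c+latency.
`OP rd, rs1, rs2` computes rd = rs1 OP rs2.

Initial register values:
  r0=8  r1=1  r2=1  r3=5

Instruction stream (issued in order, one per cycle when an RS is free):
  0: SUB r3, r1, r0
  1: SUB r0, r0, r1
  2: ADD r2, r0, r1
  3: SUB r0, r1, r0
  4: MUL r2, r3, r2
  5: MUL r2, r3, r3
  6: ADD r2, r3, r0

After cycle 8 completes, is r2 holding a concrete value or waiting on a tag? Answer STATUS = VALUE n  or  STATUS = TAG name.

STATUS = TAG Add1

cycle 1: issue SUB r3<-Add1 // r0:8,r1:1,r2:1,r3:Add1
cycle 2: issue SUB r0<-Add2 // r0:Add2,r1:1,r2:1,r3:Add1
cycle 3: stall // r0:Add2,r1:1,r2:1,r3:Add1
cycle 4: CDB Add1=-7; issue ADD r2<-Add1 // r0:Add2,r1:1,r2:Add1,r3:-7
cycle 5: CDB Add2=7; issue SUB r0<-Add2 // r0:Add2,r1:1,r2:Add1,r3:-7
cycle 6: issue MUL r2<-Mul1 // r0:Add2,r1:1,r2:Mul1,r3:-7
cycle 7: issue MUL r2<-Mul2 // r0:Add2,r1:1,r2:Mul2,r3:-7
cycle 8: CDB Add1=8; issue ADD r2<-Add1 // r0:Add2,r1:1,r2:Add1,r3:-7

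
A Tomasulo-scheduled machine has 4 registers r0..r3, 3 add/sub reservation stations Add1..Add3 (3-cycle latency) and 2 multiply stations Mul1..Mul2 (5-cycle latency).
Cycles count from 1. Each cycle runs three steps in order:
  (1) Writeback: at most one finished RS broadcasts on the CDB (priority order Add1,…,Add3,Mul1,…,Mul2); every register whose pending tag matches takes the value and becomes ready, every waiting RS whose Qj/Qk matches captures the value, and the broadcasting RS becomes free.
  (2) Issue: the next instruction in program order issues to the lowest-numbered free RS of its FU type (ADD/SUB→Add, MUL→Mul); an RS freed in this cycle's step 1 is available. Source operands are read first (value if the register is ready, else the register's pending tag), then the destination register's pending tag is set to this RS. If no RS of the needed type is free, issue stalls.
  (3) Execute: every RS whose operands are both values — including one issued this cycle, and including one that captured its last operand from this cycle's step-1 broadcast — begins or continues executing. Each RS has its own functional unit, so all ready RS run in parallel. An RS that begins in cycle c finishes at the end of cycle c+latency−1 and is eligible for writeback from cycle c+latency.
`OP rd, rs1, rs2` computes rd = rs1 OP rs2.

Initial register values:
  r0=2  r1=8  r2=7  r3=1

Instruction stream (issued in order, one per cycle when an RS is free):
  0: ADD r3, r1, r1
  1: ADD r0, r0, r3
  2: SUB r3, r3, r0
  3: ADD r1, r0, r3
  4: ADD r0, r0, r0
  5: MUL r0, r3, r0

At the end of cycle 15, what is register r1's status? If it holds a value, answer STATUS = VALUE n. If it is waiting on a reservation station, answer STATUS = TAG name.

STATUS = VALUE 16

cycle 1: issue ADD r3<-Add1 // r0:2,r1:8,r2:7,r3:Add1
cycle 2: issue ADD r0<-Add2 // r0:Add2,r1:8,r2:7,r3:Add1
cycle 3: issue SUB r3<-Add3 // r0:Add2,r1:8,r2:7,r3:Add3
cycle 4: CDB Add1=16; issue ADD r1<-Add1 // r0:Add2,r1:Add1,r2:7,r3:Add3
cycle 5: stall // r0:Add2,r1:Add1,r2:7,r3:Add3
cycle 6: stall // r0:Add2,r1:Add1,r2:7,r3:Add3
cycle 7: CDB Add2=18; issue ADD r0<-Add2 // r0:Add2,r1:Add1,r2:7,r3:Add3
cycle 8: issue MUL r0<-Mul1 // r0:Mul1,r1:Add1,r2:7,r3:Add3
cycle 9: - // r0:Mul1,r1:Add1,r2:7,r3:Add3
cycle 10: CDB Add2=36 // r0:Mul1,r1:Add1,r2:7,r3:Add3
cycle 11: CDB Add3=-2 // r0:Mul1,r1:Add1,r2:7,r3:-2
cycle 12: - // r0:Mul1,r1:Add1,r2:7,r3:-2
cycle 13: - // r0:Mul1,r1:Add1,r2:7,r3:-2
cycle 14: CDB Add1=16 // r0:Mul1,r1:16,r2:7,r3:-2
cycle 15: - // r0:Mul1,r1:16,r2:7,r3:-2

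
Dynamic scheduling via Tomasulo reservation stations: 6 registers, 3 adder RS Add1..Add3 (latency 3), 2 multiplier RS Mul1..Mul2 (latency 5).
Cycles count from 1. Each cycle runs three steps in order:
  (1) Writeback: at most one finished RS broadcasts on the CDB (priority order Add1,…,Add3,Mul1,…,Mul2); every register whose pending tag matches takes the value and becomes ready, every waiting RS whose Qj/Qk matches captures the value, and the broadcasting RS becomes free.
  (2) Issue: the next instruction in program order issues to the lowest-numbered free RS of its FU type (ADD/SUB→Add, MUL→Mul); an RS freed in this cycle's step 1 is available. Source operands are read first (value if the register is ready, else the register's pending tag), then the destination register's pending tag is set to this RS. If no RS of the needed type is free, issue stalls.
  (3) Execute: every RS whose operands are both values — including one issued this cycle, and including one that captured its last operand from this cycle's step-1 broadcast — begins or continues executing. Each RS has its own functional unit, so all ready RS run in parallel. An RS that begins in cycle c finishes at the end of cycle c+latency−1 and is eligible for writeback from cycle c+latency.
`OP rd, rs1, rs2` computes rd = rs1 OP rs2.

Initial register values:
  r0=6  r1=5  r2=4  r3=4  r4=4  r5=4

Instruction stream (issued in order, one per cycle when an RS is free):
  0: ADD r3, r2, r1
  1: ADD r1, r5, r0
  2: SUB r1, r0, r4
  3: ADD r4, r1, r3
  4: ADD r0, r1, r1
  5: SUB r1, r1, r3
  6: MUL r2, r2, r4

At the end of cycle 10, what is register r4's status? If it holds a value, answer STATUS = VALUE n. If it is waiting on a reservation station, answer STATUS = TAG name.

STATUS = VALUE 11

c1: issue ADD r3<-Add1 | r0:6,r1:5,r2:4,r3:Add1,r4:4,r5:4
c2: issue ADD r1<-Add2 | r0:6,r1:Add2,r2:4,r3:Add1,r4:4,r5:4
c3: issue SUB r1<-Add3 | r0:6,r1:Add3,r2:4,r3:Add1,r4:4,r5:4
c4: CDB Add1=9; issue ADD r4<-Add1 | r0:6,r1:Add3,r2:4,r3:9,r4:Add1,r5:4
c5: CDB Add2=10; issue ADD r0<-Add2 | r0:Add2,r1:Add3,r2:4,r3:9,r4:Add1,r5:4
c6: CDB Add3=2; issue SUB r1<-Add3 | r0:Add2,r1:Add3,r2:4,r3:9,r4:Add1,r5:4
c7: issue MUL r2<-Mul1 | r0:Add2,r1:Add3,r2:Mul1,r3:9,r4:Add1,r5:4
c8: - | r0:Add2,r1:Add3,r2:Mul1,r3:9,r4:Add1,r5:4
c9: CDB Add1=11 | r0:Add2,r1:Add3,r2:Mul1,r3:9,r4:11,r5:4
c10: CDB Add2=4 | r0:4,r1:Add3,r2:Mul1,r3:9,r4:11,r5:4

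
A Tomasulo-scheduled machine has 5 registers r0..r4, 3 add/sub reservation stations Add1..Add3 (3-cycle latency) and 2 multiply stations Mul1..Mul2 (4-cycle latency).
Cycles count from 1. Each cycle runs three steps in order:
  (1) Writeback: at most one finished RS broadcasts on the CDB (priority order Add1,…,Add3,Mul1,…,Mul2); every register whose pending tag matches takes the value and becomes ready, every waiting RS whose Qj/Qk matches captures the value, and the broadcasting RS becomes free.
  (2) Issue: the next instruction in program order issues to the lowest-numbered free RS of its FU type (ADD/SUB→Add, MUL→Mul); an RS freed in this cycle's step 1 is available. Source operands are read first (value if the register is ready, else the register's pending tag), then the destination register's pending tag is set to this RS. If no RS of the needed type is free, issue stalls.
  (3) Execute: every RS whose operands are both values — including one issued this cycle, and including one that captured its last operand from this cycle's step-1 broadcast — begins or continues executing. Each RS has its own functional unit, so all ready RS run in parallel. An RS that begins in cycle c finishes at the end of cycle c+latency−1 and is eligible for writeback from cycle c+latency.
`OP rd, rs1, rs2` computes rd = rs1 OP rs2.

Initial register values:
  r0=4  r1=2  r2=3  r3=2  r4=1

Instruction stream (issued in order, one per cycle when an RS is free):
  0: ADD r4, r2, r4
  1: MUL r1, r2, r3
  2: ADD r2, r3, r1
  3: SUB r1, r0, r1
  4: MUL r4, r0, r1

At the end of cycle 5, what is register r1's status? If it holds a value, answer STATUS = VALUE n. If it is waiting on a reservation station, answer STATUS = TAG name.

STATUS = TAG Add1

  c1: issue ADD r4<-Add1  regs: r0:4,r1:2,r2:3,r3:2,r4:Add1
  c2: issue MUL r1<-Mul1  regs: r0:4,r1:Mul1,r2:3,r3:2,r4:Add1
  c3: issue ADD r2<-Add2  regs: r0:4,r1:Mul1,r2:Add2,r3:2,r4:Add1
  c4: CDB Add1=4; issue SUB r1<-Add1  regs: r0:4,r1:Add1,r2:Add2,r3:2,r4:4
  c5: issue MUL r4<-Mul2  regs: r0:4,r1:Add1,r2:Add2,r3:2,r4:Mul2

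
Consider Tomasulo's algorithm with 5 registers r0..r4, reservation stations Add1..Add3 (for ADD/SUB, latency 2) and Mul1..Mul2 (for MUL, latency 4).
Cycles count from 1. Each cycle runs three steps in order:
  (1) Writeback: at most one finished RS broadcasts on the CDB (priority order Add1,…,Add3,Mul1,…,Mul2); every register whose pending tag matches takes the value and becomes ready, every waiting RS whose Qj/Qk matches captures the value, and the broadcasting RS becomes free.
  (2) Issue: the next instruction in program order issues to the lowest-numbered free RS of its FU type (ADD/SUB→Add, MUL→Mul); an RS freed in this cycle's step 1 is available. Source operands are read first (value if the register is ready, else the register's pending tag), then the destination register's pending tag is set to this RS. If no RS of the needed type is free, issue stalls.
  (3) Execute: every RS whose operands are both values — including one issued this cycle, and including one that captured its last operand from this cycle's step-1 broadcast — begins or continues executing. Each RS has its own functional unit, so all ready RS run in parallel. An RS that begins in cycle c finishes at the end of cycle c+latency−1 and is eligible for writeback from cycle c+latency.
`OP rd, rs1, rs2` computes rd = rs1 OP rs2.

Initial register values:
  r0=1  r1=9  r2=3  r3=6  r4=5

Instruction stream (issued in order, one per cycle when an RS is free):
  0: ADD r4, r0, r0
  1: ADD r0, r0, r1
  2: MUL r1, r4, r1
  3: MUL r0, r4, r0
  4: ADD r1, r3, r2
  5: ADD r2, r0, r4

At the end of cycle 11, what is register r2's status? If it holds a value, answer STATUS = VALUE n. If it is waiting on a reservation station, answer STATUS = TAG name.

STATUS = VALUE 22

  c1: issue ADD r4<-Add1  regs: r0:1,r1:9,r2:3,r3:6,r4:Add1
  c2: issue ADD r0<-Add2  regs: r0:Add2,r1:9,r2:3,r3:6,r4:Add1
  c3: CDB Add1=2; issue MUL r1<-Mul1  regs: r0:Add2,r1:Mul1,r2:3,r3:6,r4:2
  c4: CDB Add2=10; issue MUL r0<-Mul2  regs: r0:Mul2,r1:Mul1,r2:3,r3:6,r4:2
  c5: issue ADD r1<-Add1  regs: r0:Mul2,r1:Add1,r2:3,r3:6,r4:2
  c6: issue ADD r2<-Add2  regs: r0:Mul2,r1:Add1,r2:Add2,r3:6,r4:2
  c7: CDB Add1=9  regs: r0:Mul2,r1:9,r2:Add2,r3:6,r4:2
  c8: CDB Mul1=18  regs: r0:Mul2,r1:9,r2:Add2,r3:6,r4:2
  c9: CDB Mul2=20  regs: r0:20,r1:9,r2:Add2,r3:6,r4:2
  c10: -  regs: r0:20,r1:9,r2:Add2,r3:6,r4:2
  c11: CDB Add2=22  regs: r0:20,r1:9,r2:22,r3:6,r4:2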